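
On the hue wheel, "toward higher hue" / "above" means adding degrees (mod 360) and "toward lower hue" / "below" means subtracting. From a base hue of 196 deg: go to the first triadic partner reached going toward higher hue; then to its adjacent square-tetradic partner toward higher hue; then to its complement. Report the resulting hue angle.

196 + 120 = 316°   (triadic ↑)
316 + 90 = 406 → 406 − 360 = 46°   (square ↑)
46 + 180 = 226°   (complement)

226°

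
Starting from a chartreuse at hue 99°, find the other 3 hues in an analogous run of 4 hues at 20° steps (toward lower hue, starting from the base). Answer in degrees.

Analogous hues sit every 20° along the wheel.
99 − 20 = 79°
99 − 40 = 59°
99 − 60 = 39°

79°, 59°, 39°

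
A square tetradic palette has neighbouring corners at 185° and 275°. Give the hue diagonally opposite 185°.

A square tetradic scheme places four hues 90° apart; opposite corners are 180° apart.
185 + 180 = 365 → 365 − 360 = 5°

5°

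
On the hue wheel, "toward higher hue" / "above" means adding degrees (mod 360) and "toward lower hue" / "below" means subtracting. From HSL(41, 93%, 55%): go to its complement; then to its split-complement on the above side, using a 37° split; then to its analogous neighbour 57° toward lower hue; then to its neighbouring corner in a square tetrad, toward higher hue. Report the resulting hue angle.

+180° (complement): 41 + 180 = 221°
+217° (split-comp 37° ↑): 221 + 217 = 438 → 438 − 360 = 78°
−57° (analog 57° ↓): 78 − 57 = 21°
+90° (square ↑): 21 + 90 = 111°

111°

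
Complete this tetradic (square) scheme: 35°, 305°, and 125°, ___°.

A square tetradic scheme places four hues every 90°.
The full set through 35° is {35°, 125°, 215°, 305°}.
Given {35°, 125°, 305°}, the missing hue is 215°.

215°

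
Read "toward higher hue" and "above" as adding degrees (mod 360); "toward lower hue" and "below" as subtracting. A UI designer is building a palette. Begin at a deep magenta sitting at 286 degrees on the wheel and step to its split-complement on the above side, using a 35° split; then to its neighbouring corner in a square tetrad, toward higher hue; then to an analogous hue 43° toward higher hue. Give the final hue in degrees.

274°

+215° (split-comp 35° ↑): 286 + 215 = 501 → 501 − 360 = 141°
+90° (square ↑): 141 + 90 = 231°
+43° (analog 43° ↑): 231 + 43 = 274°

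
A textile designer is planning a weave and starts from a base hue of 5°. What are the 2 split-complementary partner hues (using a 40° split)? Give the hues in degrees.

145° and 225°

Complement of 5°: 5 + 180 = 185°
185 − 40 = 145°
185 + 40 = 225°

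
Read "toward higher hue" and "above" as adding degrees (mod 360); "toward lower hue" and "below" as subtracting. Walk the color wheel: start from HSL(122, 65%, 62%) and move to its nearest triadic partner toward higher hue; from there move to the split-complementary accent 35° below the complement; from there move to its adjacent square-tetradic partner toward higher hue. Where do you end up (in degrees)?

triadic ↑ +120°: 122 + 120 = 242°
split-comp 35° ↓ +145°: 242 + 145 = 387 → 387 − 360 = 27°
square ↑ +90°: 27 + 90 = 117°

117°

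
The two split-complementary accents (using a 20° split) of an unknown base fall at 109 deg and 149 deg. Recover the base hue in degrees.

309°

The accents sit 20° either side of the complement, so the complement is their short-arc midpoint on the wheel.
Short-arc midpoint of 109° and 149°: 129°.
Base is 180° from the complement: 129 − 180 = -51 → -51 + 360 = 309°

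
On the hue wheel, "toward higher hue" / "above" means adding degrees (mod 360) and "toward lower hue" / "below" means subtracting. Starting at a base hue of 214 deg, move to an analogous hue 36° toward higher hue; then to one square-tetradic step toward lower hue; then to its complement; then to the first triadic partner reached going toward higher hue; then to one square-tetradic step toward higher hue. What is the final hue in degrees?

214 + 36 = 250°   (analog 36° ↑)
250 − 90 = 160°   (square ↓)
160 + 180 = 340°   (complement)
340 + 120 = 460 → 460 − 360 = 100°   (triadic ↑)
100 + 90 = 190°   (square ↑)

190°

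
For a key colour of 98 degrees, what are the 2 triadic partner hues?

218° and 338°

A triad places three hues 120° apart.
98 + 120 = 218°
98 + 240 = 338°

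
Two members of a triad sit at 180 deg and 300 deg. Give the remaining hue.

60°

A triad spaces three hues 120° apart.
The full set is {60°, 180°, 300°}.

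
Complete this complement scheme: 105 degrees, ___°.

The complement sits 180° across the wheel.
The full set through 105° is {105°, 285°}.
Given {105°}, the missing hue is 285°.

285°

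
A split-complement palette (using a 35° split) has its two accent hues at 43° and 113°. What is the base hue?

The accents sit 35° either side of the complement, so the complement is their short-arc midpoint on the wheel.
Short-arc midpoint of 43° and 113°: 78°.
Base is 180° from the complement: 78 − 180 = -102 → -102 + 360 = 258°

258°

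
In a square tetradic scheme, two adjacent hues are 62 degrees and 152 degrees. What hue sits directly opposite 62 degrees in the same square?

A square tetradic scheme places four hues 90° apart; opposite corners are 180° apart.
62 + 180 = 242°

242°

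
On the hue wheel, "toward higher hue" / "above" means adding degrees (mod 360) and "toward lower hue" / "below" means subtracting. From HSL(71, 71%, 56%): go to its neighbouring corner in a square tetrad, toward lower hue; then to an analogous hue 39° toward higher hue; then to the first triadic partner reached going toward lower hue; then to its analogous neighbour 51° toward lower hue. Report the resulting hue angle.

square ↓ −90°: 71 − 90 = -19 → -19 + 360 = 341°
analog 39° ↑ +39°: 341 + 39 = 380 → 380 − 360 = 20°
triadic ↓ −120°: 20 − 120 = -100 → -100 + 360 = 260°
analog 51° ↓ −51°: 260 − 51 = 209°

209°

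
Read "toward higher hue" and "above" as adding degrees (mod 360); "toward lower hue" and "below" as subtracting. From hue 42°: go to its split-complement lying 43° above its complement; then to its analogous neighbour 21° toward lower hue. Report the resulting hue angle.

244°

split-comp 43° ↑ +223°: 42 + 223 = 265°
analog 21° ↓ −21°: 265 − 21 = 244°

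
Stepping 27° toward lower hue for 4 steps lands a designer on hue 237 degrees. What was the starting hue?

4 steps of 27° (toward lower hue) give a net shift of −108°.
Start = end − shift: 237 + 108 = 345°

345°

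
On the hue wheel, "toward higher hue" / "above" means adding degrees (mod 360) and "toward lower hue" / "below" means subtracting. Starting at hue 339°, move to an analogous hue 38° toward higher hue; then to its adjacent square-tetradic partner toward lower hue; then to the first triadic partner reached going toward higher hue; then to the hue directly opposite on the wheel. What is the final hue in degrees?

339 + 38 = 377 → 377 − 360 = 17°   (analog 38° ↑)
17 − 90 = -73 → -73 + 360 = 287°   (square ↓)
287 + 120 = 407 → 407 − 360 = 47°   (triadic ↑)
47 + 180 = 227°   (complement)

227°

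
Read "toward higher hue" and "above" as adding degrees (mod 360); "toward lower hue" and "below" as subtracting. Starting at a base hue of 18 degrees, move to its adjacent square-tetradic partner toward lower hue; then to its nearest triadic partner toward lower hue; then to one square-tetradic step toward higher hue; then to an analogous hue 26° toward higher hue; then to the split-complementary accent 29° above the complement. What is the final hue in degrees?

−90° (square ↓): 18 − 90 = -72 → -72 + 360 = 288°
−120° (triadic ↓): 288 − 120 = 168°
+90° (square ↑): 168 + 90 = 258°
+26° (analog 26° ↑): 258 + 26 = 284°
+209° (split-comp 29° ↑): 284 + 209 = 493 → 493 − 360 = 133°

133°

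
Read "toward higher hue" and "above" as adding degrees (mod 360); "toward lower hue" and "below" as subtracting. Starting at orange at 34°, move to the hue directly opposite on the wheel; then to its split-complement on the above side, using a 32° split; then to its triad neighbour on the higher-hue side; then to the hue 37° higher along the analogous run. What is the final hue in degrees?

complement +180°: 34 + 180 = 214°
split-comp 32° ↑ +212°: 214 + 212 = 426 → 426 − 360 = 66°
triadic ↑ +120°: 66 + 120 = 186°
analog 37° ↑ +37°: 186 + 37 = 223°

223°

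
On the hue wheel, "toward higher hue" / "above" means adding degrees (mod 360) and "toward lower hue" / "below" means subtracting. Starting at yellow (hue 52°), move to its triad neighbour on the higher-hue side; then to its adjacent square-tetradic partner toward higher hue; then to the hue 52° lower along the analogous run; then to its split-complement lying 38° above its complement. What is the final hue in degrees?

68°

+120° (triadic ↑): 52 + 120 = 172°
+90° (square ↑): 172 + 90 = 262°
−52° (analog 52° ↓): 262 − 52 = 210°
+218° (split-comp 38° ↑): 210 + 218 = 428 → 428 − 360 = 68°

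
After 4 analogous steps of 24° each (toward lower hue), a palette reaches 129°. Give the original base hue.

4 steps of 24° (toward lower hue) give a net shift of −96°.
Start = end − shift: 129 + 96 = 225°

225°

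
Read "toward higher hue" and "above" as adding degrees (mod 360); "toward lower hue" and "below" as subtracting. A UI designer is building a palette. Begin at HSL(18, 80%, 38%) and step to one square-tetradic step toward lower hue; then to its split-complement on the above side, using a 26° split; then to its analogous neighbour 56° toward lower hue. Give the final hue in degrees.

78°

−90° (square ↓): 18 − 90 = -72 → -72 + 360 = 288°
+206° (split-comp 26° ↑): 288 + 206 = 494 → 494 − 360 = 134°
−56° (analog 56° ↓): 134 − 56 = 78°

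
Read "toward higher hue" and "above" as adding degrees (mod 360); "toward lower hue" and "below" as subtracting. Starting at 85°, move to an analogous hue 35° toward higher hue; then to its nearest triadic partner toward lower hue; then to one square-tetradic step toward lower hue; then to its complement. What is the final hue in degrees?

85 + 35 = 120°   (analog 35° ↑)
120 − 120 = 0°   (triadic ↓)
0 − 90 = -90 → -90 + 360 = 270°   (square ↓)
270 + 180 = 450 → 450 − 360 = 90°   (complement)

90°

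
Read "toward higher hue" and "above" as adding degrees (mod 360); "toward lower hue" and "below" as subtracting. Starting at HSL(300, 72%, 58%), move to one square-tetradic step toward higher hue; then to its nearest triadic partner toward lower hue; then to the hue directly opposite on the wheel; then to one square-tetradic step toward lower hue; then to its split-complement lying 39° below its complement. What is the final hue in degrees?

141°

square ↑ +90°: 300 + 90 = 390 → 390 − 360 = 30°
triadic ↓ −120°: 30 − 120 = -90 → -90 + 360 = 270°
complement +180°: 270 + 180 = 450 → 450 − 360 = 90°
square ↓ −90°: 90 − 90 = 0°
split-comp 39° ↓ +141°: 0 + 141 = 141°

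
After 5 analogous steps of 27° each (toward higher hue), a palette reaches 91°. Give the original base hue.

316°

5 steps of 27° (toward higher hue) give a net shift of +135°.
Start = end − shift: 91 − 135 = -44 → -44 + 360 = 316°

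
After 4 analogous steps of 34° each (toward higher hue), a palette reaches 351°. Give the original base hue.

4 steps of 34° (toward higher hue) give a net shift of +136°.
Start = end − shift: 351 − 136 = 215°

215°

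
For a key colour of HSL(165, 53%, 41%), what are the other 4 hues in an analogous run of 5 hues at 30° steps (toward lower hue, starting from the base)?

135°, 105°, 75° and 45°

Analogous hues sit every 30° along the wheel.
165 − 30 = 135°
165 − 60 = 105°
165 − 90 = 75°
165 − 120 = 45°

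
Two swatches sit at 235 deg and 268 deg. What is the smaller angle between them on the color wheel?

|235 − 268| = 33.
33 ≤ 180, so the shorter arc is 33°.

33°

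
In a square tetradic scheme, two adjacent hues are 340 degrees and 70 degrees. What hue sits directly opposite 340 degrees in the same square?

A square tetradic scheme places four hues 90° apart; opposite corners are 180° apart.
340 + 180 = 520 → 520 − 360 = 160°

160°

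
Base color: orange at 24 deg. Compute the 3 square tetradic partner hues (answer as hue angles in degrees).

A square tetradic scheme places four hues every 90°.
24 + 90 = 114°
24 + 180 = 204°
24 + 270 = 294°

114°, 204° and 294°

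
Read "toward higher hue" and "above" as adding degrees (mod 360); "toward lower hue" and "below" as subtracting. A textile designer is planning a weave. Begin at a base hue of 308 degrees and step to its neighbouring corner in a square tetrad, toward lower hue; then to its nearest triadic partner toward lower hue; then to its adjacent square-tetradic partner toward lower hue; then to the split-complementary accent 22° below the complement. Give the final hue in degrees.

308 − 90 = 218°   (square ↓)
218 − 120 = 98°   (triadic ↓)
98 − 90 = 8°   (square ↓)
8 + 158 = 166°   (split-comp 22° ↓)

166°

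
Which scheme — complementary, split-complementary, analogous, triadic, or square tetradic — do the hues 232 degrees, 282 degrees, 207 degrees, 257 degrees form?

analogous

Sort the hues: 207°, 232°, 257°, 282°.
Successive gaps around the wheel: 25°, 25°, 25°, 285°.
A run of hues at equal small steps (25°) with one large closing gap is an analogous group.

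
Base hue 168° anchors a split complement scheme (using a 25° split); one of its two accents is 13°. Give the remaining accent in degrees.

323°

Split-complementary hues sit 25° either side of the complement.
Complement of the base 168°: 168 + 180 = 348°
The given accent 13° is 25° one side of 348°; the other accent sits 25° the other side: 348 − 25 = 323°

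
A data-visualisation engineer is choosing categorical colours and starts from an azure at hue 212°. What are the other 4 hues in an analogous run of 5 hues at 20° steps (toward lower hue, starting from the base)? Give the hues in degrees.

Analogous hues sit every 20° along the wheel.
212 − 20 = 192°
212 − 40 = 172°
212 − 60 = 152°
212 − 80 = 132°

192°, 172°, 152°, and 132°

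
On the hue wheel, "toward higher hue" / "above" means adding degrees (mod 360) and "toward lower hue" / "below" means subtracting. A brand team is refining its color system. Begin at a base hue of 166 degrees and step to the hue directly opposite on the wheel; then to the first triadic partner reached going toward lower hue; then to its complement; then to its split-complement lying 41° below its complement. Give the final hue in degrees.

185°

complement +180°: 166 + 180 = 346°
triadic ↓ −120°: 346 − 120 = 226°
complement +180°: 226 + 180 = 406 → 406 − 360 = 46°
split-comp 41° ↓ +139°: 46 + 139 = 185°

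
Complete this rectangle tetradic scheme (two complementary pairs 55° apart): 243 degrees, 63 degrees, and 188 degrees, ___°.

8°

A rectangular tetradic uses two complementary pairs 55° apart: offsets 0°, 55°, 180°, 235°.
Among {63°, 188°, 243°}, 63° and 243° are a 180° pair.
The remaining hue 188° needs its own complement: 188 + 180 = 368 → 368 − 360 = 8°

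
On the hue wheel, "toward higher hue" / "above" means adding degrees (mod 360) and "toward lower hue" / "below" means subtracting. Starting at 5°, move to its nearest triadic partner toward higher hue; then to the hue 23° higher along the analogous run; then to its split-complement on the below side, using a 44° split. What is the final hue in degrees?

284°

5 + 120 = 125°   (triadic ↑)
125 + 23 = 148°   (analog 23° ↑)
148 + 136 = 284°   (split-comp 44° ↓)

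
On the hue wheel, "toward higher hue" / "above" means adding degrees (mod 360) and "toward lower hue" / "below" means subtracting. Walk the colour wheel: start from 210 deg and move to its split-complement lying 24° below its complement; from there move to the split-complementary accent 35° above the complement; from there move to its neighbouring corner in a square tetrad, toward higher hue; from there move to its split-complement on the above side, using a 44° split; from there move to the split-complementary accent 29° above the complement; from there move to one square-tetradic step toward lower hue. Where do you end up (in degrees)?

294°

+156° (split-comp 24° ↓): 210 + 156 = 366 → 366 − 360 = 6°
+215° (split-comp 35° ↑): 6 + 215 = 221°
+90° (square ↑): 221 + 90 = 311°
+224° (split-comp 44° ↑): 311 + 224 = 535 → 535 − 360 = 175°
+209° (split-comp 29° ↑): 175 + 209 = 384 → 384 − 360 = 24°
−90° (square ↓): 24 − 90 = -66 → -66 + 360 = 294°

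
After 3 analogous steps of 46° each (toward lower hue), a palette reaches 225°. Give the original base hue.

3°

3 steps of 46° (toward lower hue) give a net shift of −138°.
Start = end − shift: 225 + 138 = 363 → 363 − 360 = 3°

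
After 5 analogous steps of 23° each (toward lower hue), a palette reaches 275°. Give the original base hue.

30°

5 steps of 23° (toward lower hue) give a net shift of −115°.
Start = end − shift: 275 + 115 = 390 → 390 − 360 = 30°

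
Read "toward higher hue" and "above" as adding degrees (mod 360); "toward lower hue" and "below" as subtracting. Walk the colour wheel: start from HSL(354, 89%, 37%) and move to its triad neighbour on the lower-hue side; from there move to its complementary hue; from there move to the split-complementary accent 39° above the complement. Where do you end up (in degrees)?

354 − 120 = 234°   (triadic ↓)
234 + 180 = 414 → 414 − 360 = 54°   (complement)
54 + 219 = 273°   (split-comp 39° ↑)

273°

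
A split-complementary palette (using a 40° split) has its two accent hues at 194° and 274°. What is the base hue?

The accents sit 40° either side of the complement, so the complement is their short-arc midpoint on the wheel.
Short-arc midpoint of 194° and 274°: 234°.
Base is 180° from the complement: 234 − 180 = 54°

54°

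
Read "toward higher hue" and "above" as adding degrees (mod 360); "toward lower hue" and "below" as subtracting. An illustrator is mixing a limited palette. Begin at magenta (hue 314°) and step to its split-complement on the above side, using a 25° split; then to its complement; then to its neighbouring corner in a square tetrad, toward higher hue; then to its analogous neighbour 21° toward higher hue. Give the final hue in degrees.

314 + 205 = 519 → 519 − 360 = 159°   (split-comp 25° ↑)
159 + 180 = 339°   (complement)
339 + 90 = 429 → 429 − 360 = 69°   (square ↑)
69 + 21 = 90°   (analog 21° ↑)

90°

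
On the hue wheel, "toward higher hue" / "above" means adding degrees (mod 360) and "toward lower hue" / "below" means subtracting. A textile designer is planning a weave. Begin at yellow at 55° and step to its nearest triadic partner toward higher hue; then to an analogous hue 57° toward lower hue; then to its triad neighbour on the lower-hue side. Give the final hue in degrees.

triadic ↑ +120°: 55 + 120 = 175°
analog 57° ↓ −57°: 175 − 57 = 118°
triadic ↓ −120°: 118 − 120 = -2 → -2 + 360 = 358°

358°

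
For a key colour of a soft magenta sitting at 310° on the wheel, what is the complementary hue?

130°

The complement sits 180° across the wheel.
310 + 180 = 490 → 490 − 360 = 130°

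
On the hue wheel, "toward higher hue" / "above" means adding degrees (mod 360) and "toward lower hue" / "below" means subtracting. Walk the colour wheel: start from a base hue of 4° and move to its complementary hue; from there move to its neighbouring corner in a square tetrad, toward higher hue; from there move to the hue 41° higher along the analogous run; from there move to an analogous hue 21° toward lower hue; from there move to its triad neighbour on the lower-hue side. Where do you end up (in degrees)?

174°

complement +180°: 4 + 180 = 184°
square ↑ +90°: 184 + 90 = 274°
analog 41° ↑ +41°: 274 + 41 = 315°
analog 21° ↓ −21°: 315 − 21 = 294°
triadic ↓ −120°: 294 − 120 = 174°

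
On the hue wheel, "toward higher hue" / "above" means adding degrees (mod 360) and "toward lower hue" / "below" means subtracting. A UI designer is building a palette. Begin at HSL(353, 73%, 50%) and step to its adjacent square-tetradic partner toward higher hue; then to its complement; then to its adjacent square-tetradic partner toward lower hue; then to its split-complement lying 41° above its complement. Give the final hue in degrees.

353 + 90 = 443 → 443 − 360 = 83°   (square ↑)
83 + 180 = 263°   (complement)
263 − 90 = 173°   (square ↓)
173 + 221 = 394 → 394 − 360 = 34°   (split-comp 41° ↑)

34°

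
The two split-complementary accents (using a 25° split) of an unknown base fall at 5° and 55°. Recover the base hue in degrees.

The accents sit 25° either side of the complement, so the complement is their short-arc midpoint on the wheel.
Short-arc midpoint of 5° and 55°: 30°.
Base is 180° from the complement: 30 − 180 = -150 → -150 + 360 = 210°

210°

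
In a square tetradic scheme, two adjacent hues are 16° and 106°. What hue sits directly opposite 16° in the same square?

196°

A square tetradic scheme places four hues 90° apart; opposite corners are 180° apart.
16 + 180 = 196°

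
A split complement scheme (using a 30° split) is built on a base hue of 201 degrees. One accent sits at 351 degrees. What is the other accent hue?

51°

Split-complementary hues sit 30° either side of the complement.
Complement of the base 201°: 201 + 180 = 381 → 381 − 360 = 21°
The given accent 351° is 30° one side of 21°; the other accent sits 30° the other side: 21 + 30 = 51°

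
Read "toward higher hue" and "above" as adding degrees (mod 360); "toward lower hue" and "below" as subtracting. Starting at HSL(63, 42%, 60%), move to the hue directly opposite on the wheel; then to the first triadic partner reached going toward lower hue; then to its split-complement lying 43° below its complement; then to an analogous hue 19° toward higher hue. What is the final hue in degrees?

279°

63 + 180 = 243°   (complement)
243 − 120 = 123°   (triadic ↓)
123 + 137 = 260°   (split-comp 43° ↓)
260 + 19 = 279°   (analog 19° ↑)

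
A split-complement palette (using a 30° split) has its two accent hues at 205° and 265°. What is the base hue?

The accents sit 30° either side of the complement, so the complement is their short-arc midpoint on the wheel.
Short-arc midpoint of 205° and 265°: 235°.
Base is 180° from the complement: 235 − 180 = 55°

55°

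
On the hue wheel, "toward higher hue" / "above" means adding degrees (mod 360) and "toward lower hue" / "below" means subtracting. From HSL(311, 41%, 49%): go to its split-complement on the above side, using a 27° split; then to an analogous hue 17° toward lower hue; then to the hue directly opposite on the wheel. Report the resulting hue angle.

321°

+207° (split-comp 27° ↑): 311 + 207 = 518 → 518 − 360 = 158°
−17° (analog 17° ↓): 158 − 17 = 141°
+180° (complement): 141 + 180 = 321°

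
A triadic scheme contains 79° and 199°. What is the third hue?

A triad spaces three hues 120° apart.
The full set is {79°, 199°, 319°}.

319°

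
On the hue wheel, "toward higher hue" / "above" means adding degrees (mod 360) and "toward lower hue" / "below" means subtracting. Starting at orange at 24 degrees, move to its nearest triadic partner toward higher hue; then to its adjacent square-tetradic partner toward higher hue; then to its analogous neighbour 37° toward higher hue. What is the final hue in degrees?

24 + 120 = 144°   (triadic ↑)
144 + 90 = 234°   (square ↑)
234 + 37 = 271°   (analog 37° ↑)

271°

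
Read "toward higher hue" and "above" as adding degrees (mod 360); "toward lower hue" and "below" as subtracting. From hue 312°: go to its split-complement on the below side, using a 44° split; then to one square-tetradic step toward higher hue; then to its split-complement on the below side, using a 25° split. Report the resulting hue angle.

333°

+136° (split-comp 44° ↓): 312 + 136 = 448 → 448 − 360 = 88°
+90° (square ↑): 88 + 90 = 178°
+155° (split-comp 25° ↓): 178 + 155 = 333°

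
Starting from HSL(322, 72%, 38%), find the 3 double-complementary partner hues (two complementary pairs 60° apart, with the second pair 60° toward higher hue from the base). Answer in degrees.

A rectangular tetradic uses two complementary pairs 60° apart: offsets 0°, 60°, 180°, 240°.
322 + 60 = 382 → 382 − 360 = 22°
322 + 180 = 502 → 502 − 360 = 142°
322 + 240 = 562 → 562 − 360 = 202°

22°, 142°, and 202°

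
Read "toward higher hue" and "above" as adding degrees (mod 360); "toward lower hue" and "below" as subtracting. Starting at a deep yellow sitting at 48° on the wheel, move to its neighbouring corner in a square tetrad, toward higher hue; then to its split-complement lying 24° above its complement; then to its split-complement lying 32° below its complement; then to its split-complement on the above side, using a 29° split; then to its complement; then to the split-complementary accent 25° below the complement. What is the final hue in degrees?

314°

+90° (square ↑): 48 + 90 = 138°
+204° (split-comp 24° ↑): 138 + 204 = 342°
+148° (split-comp 32° ↓): 342 + 148 = 490 → 490 − 360 = 130°
+209° (split-comp 29° ↑): 130 + 209 = 339°
+180° (complement): 339 + 180 = 519 → 519 − 360 = 159°
+155° (split-comp 25° ↓): 159 + 155 = 314°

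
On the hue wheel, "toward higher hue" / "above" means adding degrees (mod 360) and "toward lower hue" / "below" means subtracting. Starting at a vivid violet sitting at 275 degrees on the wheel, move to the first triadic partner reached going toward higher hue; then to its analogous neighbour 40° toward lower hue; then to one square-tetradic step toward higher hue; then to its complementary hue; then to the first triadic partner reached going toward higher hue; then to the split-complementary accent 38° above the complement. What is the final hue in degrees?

275 + 120 = 395 → 395 − 360 = 35°   (triadic ↑)
35 − 40 = -5 → -5 + 360 = 355°   (analog 40° ↓)
355 + 90 = 445 → 445 − 360 = 85°   (square ↑)
85 + 180 = 265°   (complement)
265 + 120 = 385 → 385 − 360 = 25°   (triadic ↑)
25 + 218 = 243°   (split-comp 38° ↑)

243°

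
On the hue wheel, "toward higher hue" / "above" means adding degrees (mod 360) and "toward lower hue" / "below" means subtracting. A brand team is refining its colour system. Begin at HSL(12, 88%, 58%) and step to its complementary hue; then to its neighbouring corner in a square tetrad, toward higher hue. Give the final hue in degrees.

282°

+180° (complement): 12 + 180 = 192°
+90° (square ↑): 192 + 90 = 282°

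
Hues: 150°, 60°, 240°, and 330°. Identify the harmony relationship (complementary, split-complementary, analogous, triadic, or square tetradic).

square tetradic

Sort the hues: 60°, 150°, 240°, 330°.
Successive gaps around the wheel: 90°, 90°, 90°, 90°.
Four hues every 90° form a square tetradic scheme.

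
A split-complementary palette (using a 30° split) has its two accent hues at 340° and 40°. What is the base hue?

The accents sit 30° either side of the complement, so the complement is their short-arc midpoint on the wheel.
Short-arc midpoint of 340° and 40°: 10°.
Base is 180° from the complement: 10 − 180 = -170 → -170 + 360 = 190°

190°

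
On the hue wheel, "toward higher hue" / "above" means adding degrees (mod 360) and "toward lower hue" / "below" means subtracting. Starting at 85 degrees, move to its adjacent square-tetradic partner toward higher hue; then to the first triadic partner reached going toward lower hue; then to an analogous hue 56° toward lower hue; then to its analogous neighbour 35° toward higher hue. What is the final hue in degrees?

+90° (square ↑): 85 + 90 = 175°
−120° (triadic ↓): 175 − 120 = 55°
−56° (analog 56° ↓): 55 − 56 = -1 → -1 + 360 = 359°
+35° (analog 35° ↑): 359 + 35 = 394 → 394 − 360 = 34°

34°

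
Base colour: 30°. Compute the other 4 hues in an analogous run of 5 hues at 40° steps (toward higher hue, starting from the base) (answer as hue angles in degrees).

Analogous hues sit every 40° along the wheel.
30 + 40 = 70°
30 + 80 = 110°
30 + 120 = 150°
30 + 160 = 190°

70°, 110°, 150° and 190°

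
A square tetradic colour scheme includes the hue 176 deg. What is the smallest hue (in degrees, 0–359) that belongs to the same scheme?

86°

A square tetradic scheme places four hues every 90°.
The full set through 176° is {86°, 176°, 266°, 356°}.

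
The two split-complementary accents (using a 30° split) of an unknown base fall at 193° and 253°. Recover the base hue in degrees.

The accents sit 30° either side of the complement, so the complement is their short-arc midpoint on the wheel.
Short-arc midpoint of 193° and 253°: 223°.
Base is 180° from the complement: 223 − 180 = 43°

43°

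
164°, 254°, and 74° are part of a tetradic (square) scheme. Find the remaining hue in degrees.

A square tetradic scheme places four hues every 90°.
The full set through 74° is {74°, 164°, 254°, 344°}.
Given {74°, 164°, 254°}, the missing hue is 344°.

344°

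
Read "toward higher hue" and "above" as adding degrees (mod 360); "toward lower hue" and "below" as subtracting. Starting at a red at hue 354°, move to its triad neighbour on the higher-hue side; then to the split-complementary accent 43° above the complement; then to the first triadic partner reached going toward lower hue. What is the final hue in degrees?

354 + 120 = 474 → 474 − 360 = 114°   (triadic ↑)
114 + 223 = 337°   (split-comp 43° ↑)
337 − 120 = 217°   (triadic ↓)

217°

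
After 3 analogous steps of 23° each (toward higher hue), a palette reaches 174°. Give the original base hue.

3 steps of 23° (toward higher hue) give a net shift of +69°.
Start = end − shift: 174 − 69 = 105°

105°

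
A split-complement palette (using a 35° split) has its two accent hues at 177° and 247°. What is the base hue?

The accents sit 35° either side of the complement, so the complement is their short-arc midpoint on the wheel.
Short-arc midpoint of 177° and 247°: 212°.
Base is 180° from the complement: 212 − 180 = 32°

32°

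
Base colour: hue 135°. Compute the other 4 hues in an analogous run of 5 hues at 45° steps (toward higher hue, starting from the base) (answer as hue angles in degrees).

135 + 45 = 180°
135 + 90 = 225°
135 + 135 = 270°
135 + 180 = 315°

180°, 225°, 270°, and 315°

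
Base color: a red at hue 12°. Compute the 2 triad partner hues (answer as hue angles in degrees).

132° and 252°

A triad places three hues 120° apart.
12 + 120 = 132°
12 + 240 = 252°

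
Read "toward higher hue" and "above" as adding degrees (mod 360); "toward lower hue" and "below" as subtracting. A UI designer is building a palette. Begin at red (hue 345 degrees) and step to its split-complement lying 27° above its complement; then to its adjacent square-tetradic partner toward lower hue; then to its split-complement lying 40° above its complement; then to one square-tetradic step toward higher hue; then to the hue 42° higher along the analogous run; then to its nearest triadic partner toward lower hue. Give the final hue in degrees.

334°

345 + 207 = 552 → 552 − 360 = 192°   (split-comp 27° ↑)
192 − 90 = 102°   (square ↓)
102 + 220 = 322°   (split-comp 40° ↑)
322 + 90 = 412 → 412 − 360 = 52°   (square ↑)
52 + 42 = 94°   (analog 42° ↑)
94 − 120 = -26 → -26 + 360 = 334°   (triadic ↓)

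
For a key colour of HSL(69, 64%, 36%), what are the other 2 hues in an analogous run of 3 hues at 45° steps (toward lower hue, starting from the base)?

24° and 339°

69 − 45 = 24°
69 − 90 = -21 → -21 + 360 = 339°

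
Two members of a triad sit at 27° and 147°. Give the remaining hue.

267°

A triad spaces three hues 120° apart.
The full set is {27°, 147°, 267°}.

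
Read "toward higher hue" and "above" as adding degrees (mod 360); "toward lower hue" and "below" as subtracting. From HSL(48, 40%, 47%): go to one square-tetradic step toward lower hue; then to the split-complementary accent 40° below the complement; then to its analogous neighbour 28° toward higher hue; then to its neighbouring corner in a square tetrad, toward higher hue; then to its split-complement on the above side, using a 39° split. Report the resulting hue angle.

75°

48 − 90 = -42 → -42 + 360 = 318°   (square ↓)
318 + 140 = 458 → 458 − 360 = 98°   (split-comp 40° ↓)
98 + 28 = 126°   (analog 28° ↑)
126 + 90 = 216°   (square ↑)
216 + 219 = 435 → 435 − 360 = 75°   (split-comp 39° ↑)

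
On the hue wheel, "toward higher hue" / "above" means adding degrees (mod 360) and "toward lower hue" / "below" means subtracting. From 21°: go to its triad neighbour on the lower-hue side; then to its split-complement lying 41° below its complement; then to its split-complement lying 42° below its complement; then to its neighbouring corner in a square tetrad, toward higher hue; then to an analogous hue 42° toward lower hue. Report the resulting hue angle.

226°

−120° (triadic ↓): 21 − 120 = -99 → -99 + 360 = 261°
+139° (split-comp 41° ↓): 261 + 139 = 400 → 400 − 360 = 40°
+138° (split-comp 42° ↓): 40 + 138 = 178°
+90° (square ↑): 178 + 90 = 268°
−42° (analog 42° ↓): 268 − 42 = 226°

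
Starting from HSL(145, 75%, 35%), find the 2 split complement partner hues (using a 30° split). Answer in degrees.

295° and 355°

Split-complementary hues sit 30° either side of the complement.
Complement of 145°: 145 + 180 = 325°
325 − 30 = 295°
325 + 30 = 355°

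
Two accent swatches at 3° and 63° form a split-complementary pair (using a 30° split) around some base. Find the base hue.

213°

The accents sit 30° either side of the complement, so the complement is their short-arc midpoint on the wheel.
Short-arc midpoint of 3° and 63°: 33°.
Base is 180° from the complement: 33 − 180 = -147 → -147 + 360 = 213°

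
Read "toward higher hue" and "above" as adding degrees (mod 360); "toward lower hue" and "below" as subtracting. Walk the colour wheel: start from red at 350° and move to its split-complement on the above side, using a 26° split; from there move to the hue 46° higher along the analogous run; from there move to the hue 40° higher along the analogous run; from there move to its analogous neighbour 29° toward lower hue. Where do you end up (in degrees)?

253°

350 + 206 = 556 → 556 − 360 = 196°   (split-comp 26° ↑)
196 + 46 = 242°   (analog 46° ↑)
242 + 40 = 282°   (analog 40° ↑)
282 − 29 = 253°   (analog 29° ↓)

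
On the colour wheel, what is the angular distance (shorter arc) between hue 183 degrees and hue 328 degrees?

|183 − 328| = 145.
145 ≤ 180, so the shorter arc is 145°.

145°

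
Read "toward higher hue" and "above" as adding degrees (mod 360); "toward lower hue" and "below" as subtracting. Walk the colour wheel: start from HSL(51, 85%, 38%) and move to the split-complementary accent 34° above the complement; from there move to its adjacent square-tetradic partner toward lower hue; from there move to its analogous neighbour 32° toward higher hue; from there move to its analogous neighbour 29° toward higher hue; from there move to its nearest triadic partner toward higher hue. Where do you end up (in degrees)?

split-comp 34° ↑ +214°: 51 + 214 = 265°
square ↓ −90°: 265 − 90 = 175°
analog 32° ↑ +32°: 175 + 32 = 207°
analog 29° ↑ +29°: 207 + 29 = 236°
triadic ↑ +120°: 236 + 120 = 356°

356°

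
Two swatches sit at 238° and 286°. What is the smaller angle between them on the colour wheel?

48°

|238 − 286| = 48.
48 ≤ 180, so the shorter arc is 48°.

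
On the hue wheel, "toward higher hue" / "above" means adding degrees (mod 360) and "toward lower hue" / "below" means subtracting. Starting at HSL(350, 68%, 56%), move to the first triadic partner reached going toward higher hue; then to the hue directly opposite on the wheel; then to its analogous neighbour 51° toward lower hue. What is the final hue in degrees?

+120° (triadic ↑): 350 + 120 = 470 → 470 − 360 = 110°
+180° (complement): 110 + 180 = 290°
−51° (analog 51° ↓): 290 − 51 = 239°

239°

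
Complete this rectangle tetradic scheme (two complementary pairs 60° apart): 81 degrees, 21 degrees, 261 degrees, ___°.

A rectangular tetradic uses two complementary pairs 60° apart: offsets 0°, 60°, 180°, 240°.
Among {21°, 81°, 261°}, 261° and 81° are a 180° pair.
The remaining hue 21° needs its own complement: 21 + 180 = 201°

201°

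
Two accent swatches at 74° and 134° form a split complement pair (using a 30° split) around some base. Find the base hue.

The accents sit 30° either side of the complement, so the complement is their short-arc midpoint on the wheel.
Short-arc midpoint of 74° and 134°: 104°.
Base is 180° from the complement: 104 − 180 = -76 → -76 + 360 = 284°

284°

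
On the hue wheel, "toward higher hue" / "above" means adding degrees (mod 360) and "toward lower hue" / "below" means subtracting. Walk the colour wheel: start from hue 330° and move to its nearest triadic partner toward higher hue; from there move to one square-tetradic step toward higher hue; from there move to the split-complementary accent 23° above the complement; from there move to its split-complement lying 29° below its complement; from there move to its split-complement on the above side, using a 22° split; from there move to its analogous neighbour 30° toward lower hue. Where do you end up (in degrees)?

346°

330 + 120 = 450 → 450 − 360 = 90°   (triadic ↑)
90 + 90 = 180°   (square ↑)
180 + 203 = 383 → 383 − 360 = 23°   (split-comp 23° ↑)
23 + 151 = 174°   (split-comp 29° ↓)
174 + 202 = 376 → 376 − 360 = 16°   (split-comp 22° ↑)
16 − 30 = -14 → -14 + 360 = 346°   (analog 30° ↓)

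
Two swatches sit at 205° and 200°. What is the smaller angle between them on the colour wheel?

|205 − 200| = 5.
5 ≤ 180, so the shorter arc is 5°.

5°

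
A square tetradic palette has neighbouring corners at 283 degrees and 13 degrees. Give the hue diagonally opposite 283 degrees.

103°

A square tetradic scheme places four hues 90° apart; opposite corners are 180° apart.
283 + 180 = 463 → 463 − 360 = 103°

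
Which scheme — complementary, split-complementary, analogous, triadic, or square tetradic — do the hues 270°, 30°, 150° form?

triadic

Sort the hues: 30°, 150°, 270°.
Successive gaps around the wheel: 120°, 120°, 120°.
Three hues equally spaced 120° apart form a triad.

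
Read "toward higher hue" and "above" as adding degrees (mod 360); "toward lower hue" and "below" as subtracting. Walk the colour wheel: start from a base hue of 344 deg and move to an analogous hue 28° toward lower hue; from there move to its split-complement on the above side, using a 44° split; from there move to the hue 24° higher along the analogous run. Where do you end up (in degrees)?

204°

−28° (analog 28° ↓): 344 − 28 = 316°
+224° (split-comp 44° ↑): 316 + 224 = 540 → 540 − 360 = 180°
+24° (analog 24° ↑): 180 + 24 = 204°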